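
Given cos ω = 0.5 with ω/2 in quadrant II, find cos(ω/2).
cos(ω/2) = ±√((1 + cos ω)/2); negative since ω/2 ∈ QII, so cos(ω/2) = -√3/2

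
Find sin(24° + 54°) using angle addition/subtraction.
sin(24° + 54°) = sin 24° cos 54° + cos 24° sin 54° = 0.9781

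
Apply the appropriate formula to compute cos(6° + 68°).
cos(6° + 68°) = cos 6° cos 68° - sin 6° sin 68° = 0.2756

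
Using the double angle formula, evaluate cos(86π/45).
cos(86π/45) = cos²43π/45 - sin²43π/45 = 0.9613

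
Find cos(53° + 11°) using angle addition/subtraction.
cos(53° + 11°) = cos 53° cos 11° - sin 53° sin 11° = 0.4384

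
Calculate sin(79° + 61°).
sin(79° + 61°) = sin 79° cos 61° + cos 79° sin 61° = 0.6428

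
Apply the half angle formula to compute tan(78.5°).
tan(78.5°) = sin 157° / (1 + cos 157°) = 4.915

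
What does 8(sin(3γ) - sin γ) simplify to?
8(sin(3γ) - sin γ) = 8(2 cos(2γ) sin γ) (using Sum-to-product)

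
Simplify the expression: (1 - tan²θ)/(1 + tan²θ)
(1 - tan²θ)/(1 + tan²θ) = cos(2θ) (using Double angle)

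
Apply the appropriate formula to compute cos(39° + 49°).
cos(39° + 49°) = cos 39° cos 49° - sin 39° sin 49° = 0.0349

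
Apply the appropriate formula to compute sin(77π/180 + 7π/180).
sin(77π/180 + 7π/180) = sin 77π/180 cos 7π/180 + cos 77π/180 sin 7π/180 = 0.9945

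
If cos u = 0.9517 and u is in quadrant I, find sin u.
sin u = 0.307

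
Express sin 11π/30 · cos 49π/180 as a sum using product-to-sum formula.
sin 11π/30 cos 49π/180 = (1/2)[sin(11π/30+49π/180) + sin(11π/30-49π/180)]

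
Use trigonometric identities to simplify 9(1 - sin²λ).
9(1 - sin²λ) = 9(cos²λ) (using Pythagorean identity)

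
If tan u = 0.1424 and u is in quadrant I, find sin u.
sin u = 0.141 (using tan²u + 1 = sec²u)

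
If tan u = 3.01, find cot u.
cot u = 1/tan u = 0.3322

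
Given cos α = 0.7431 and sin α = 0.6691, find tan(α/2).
tan(α/2) = sin α / (1 + cos α) = 0.3839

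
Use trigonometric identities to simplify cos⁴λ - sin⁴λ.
cos⁴λ - sin⁴λ = cos(2λ) (using Factoring + double angle)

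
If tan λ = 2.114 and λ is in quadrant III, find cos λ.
cos λ = -0.4276 (using tan²λ + 1 = sec²λ)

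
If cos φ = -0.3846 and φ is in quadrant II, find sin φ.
sin φ = 0.9231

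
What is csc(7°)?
csc(7°) = 8.206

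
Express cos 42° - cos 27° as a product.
cos 42° - cos 27° = -2 sin(34.5°) sin(7.5°)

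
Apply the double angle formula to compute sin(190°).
sin(190°) = 2 sin 95° cos 95° = -0.1736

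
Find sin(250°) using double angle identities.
sin(250°) = 2 sin 125° cos 125° = -0.9397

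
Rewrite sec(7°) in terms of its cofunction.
sec(7°) = csc(90° - 7°) = csc(83°)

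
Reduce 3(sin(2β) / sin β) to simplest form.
3(sin(2β) / sin β) = 3(2 cos β) (using Double angle)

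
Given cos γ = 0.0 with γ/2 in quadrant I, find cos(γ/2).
cos(γ/2) = ±√((1 + cos γ)/2); positive since γ/2 ∈ QI, so cos(γ/2) = √2/2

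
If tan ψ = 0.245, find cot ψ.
cot ψ = 1/tan ψ = 4.082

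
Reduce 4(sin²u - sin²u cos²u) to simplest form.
4(sin²u - sin²u cos²u) = 4(sin⁴u) (using Factoring)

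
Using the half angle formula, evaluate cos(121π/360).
cos(121π/360) = √((1 + cos 121π/180)/2) = 0.4924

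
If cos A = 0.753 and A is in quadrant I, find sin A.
sin A = 0.658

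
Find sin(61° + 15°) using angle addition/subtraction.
sin(61° + 15°) = sin 61° cos 15° + cos 61° sin 15° = 0.9703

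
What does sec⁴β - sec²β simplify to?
sec⁴β - sec²β = tan⁴β + tan²β (using Pythagorean)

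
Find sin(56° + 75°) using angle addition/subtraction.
sin(56° + 75°) = sin 56° cos 75° + cos 56° sin 75° = 0.7547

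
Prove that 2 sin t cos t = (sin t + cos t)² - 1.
RHS = sin²t + 2 sin t cos t + cos²t - 1 = (sin²t + cos²t) + 2 sin t cos t - 1 = 1 + 2 sin t cos t - 1 = 2 sin t cos t = LHS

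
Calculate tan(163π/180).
tan(163π/180) = -0.3057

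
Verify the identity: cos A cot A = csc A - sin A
RHS = 1/sin A - sin A = (1 - sin²A)/sin A = cos²A/sin A = cos A · (cos A/sin A) = cos A cot A = LHS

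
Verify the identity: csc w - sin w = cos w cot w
LHS = 1/sin w - sin w = (1 - sin²w)/sin w = cos²w/sin w = cos w · (cos w/sin w) = cos w cot w = RHS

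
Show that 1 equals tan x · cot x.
RHS = (sin x/cos x) · (cos x/sin x) = 1 = LHS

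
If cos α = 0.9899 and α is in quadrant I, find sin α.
sin α = 0.1418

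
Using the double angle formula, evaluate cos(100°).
cos(100°) = cos²50° - sin²50° = -0.1736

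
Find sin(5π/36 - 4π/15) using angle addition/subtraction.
sin(5π/36 - 4π/15) = sin 5π/36 cos 4π/15 - cos 5π/36 sin 4π/15 = -0.3907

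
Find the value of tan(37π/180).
tan(37π/180) = 0.7536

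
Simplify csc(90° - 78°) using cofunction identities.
csc(90° - 78°) = sec(78°)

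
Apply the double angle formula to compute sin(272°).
sin(272°) = 2 sin 136° cos 136° = -0.9994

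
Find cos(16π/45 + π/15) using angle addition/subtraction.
cos(16π/45 + π/15) = cos 16π/45 cos π/15 - sin 16π/45 sin π/15 = 0.2419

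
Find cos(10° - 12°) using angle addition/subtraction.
cos(10° - 12°) = cos 10° cos 12° + sin 10° sin 12° = 0.9994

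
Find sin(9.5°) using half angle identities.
sin(9.5°) = √((1 - cos 19°)/2) = 0.165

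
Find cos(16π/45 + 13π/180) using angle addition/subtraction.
cos(16π/45 + 13π/180) = cos 16π/45 cos 13π/180 - sin 16π/45 sin 13π/180 = 0.225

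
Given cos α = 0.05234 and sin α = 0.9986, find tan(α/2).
tan(α/2) = sin α / (1 + cos α) = 0.9489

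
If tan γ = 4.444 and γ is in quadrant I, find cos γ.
cos γ = 0.2195 (using tan²γ + 1 = sec²γ)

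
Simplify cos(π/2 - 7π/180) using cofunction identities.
cos(π/2 - 7π/180) = sin(7π/180)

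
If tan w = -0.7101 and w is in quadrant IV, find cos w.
cos w = 0.8153 (using tan²w + 1 = sec²w)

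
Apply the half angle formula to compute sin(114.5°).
sin(114.5°) = √((1 - cos 229°)/2) = 0.91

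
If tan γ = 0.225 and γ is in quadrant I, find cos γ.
cos γ = 0.9756 (using tan²γ + 1 = sec²γ)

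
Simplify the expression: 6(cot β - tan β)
6(cot β - tan β) = 6(2 cot(2β)) (using Double angle)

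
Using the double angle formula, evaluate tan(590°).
tan(590°) = 2 tan 295° / (1 - tan²295°) = 1.192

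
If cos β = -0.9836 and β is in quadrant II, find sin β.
sin β = 0.1804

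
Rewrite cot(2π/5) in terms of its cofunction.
cot(2π/5) = tan(π/2 - 2π/5) = tan(π/10)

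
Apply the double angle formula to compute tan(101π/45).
tan(101π/45) = 2 tan 101π/90 / (1 - tan²101π/90) = 0.9657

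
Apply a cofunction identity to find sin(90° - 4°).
sin(90° - 4°) = cos(4°) = 0.9976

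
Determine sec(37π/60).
sec(37π/60) = -2.79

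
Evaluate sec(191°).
sec(191°) = -1.019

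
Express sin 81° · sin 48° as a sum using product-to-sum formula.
sin 81° sin 48° = (1/2)[cos(81°-48°) - cos(81°+48°)]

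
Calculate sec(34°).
sec(34°) = 1.206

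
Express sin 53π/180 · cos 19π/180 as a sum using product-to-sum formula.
sin 53π/180 cos 19π/180 = (1/2)[sin(53π/180+19π/180) + sin(53π/180-19π/180)]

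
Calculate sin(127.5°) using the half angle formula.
sin(127.5°) = √((1 - cos 255°)/2) = 0.7934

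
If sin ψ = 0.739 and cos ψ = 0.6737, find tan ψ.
tan ψ = sin ψ / cos ψ = 1.097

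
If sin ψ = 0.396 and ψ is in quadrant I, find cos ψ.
cos ψ = 0.9183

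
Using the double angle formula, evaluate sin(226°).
sin(226°) = 2 sin 113° cos 113° = -0.7193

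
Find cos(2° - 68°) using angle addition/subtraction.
cos(2° - 68°) = cos 2° cos 68° + sin 2° sin 68° = 0.4067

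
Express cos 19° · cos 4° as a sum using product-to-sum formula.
cos 19° cos 4° = (1/2)[cos(19°-4°) + cos(19°+4°)]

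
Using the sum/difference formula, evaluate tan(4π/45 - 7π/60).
tan(4π/45 - 7π/60) = (tan 4π/45 - tan 7π/60)/(1 + tan 4π/45 tan 7π/60) = -0.08749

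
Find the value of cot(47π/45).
cot(47π/45) = 7.115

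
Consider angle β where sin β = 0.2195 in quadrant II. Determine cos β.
cos β = ±√(1 - sin²β) = -0.9756 (negative in QII)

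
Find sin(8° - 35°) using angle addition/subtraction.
sin(8° - 35°) = sin 8° cos 35° - cos 8° sin 35° = -0.454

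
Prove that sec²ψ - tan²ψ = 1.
LHS = 1/cos²ψ - sin²ψ/cos²ψ = (1 - sin²ψ)/cos²ψ = cos²ψ/cos²ψ = 1 = RHS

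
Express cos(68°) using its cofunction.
cos(68°) = sin(90° - 68°) = sin(22°)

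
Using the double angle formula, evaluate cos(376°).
cos(376°) = cos²188° - sin²188° = 0.9613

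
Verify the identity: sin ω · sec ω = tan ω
LHS = sin ω · (1/cos ω) = sin ω/cos ω = tan ω = RHS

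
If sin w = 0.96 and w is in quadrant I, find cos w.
cos w = 0.28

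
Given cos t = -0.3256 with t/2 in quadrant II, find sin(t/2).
sin(t/2) = ±√((1 - cos t)/2); positive since t/2 ∈ QII, so sin(t/2) = 0.8141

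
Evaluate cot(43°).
cot(43°) = 1.072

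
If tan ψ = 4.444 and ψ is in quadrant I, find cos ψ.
cos ψ = 0.2195 (using tan²ψ + 1 = sec²ψ)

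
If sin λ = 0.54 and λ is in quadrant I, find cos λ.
cos λ = 0.8417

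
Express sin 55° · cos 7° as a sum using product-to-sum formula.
sin 55° cos 7° = (1/2)[sin(55°+7°) + sin(55°-7°)]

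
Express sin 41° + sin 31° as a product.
sin 41° + sin 31° = 2 sin(36°) cos(5°)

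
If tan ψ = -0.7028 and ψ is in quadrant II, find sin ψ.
sin ψ = 0.575 (using tan²ψ + 1 = sec²ψ)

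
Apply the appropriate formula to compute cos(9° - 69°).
cos(9° - 69°) = cos 9° cos 69° + sin 9° sin 69° = 1/2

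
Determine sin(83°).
sin(83°) = 0.9925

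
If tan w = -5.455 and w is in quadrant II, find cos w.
cos w = -0.1803 (using tan²w + 1 = sec²w)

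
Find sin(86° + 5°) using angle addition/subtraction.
sin(86° + 5°) = sin 86° cos 5° + cos 86° sin 5° = 0.9998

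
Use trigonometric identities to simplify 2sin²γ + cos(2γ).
2sin²γ + cos(2γ) = 1 (using Double angle)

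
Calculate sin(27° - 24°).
sin(27° - 24°) = sin 27° cos 24° - cos 27° sin 24° = 0.05234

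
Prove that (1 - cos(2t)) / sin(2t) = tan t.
LHS = 2sin²t / (2 sin t cos t) = sin t/cos t = tan t = RHS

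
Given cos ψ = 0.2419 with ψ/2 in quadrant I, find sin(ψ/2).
sin(ψ/2) = ±√((1 - cos ψ)/2); positive since ψ/2 ∈ QI, so sin(ψ/2) = 0.6157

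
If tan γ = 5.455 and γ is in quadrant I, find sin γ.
sin γ = 0.9836 (using tan²γ + 1 = sec²γ)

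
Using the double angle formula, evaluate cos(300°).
cos(300°) = cos²150° - sin²150° = 1/2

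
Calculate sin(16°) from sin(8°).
sin(16°) = 2 sin 8° cos 8° = 0.2756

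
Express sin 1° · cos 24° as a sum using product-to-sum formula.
sin 1° cos 24° = (1/2)[sin(1°+24°) + sin(1°-24°)]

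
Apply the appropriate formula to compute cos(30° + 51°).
cos(30° + 51°) = cos 30° cos 51° - sin 30° sin 51° = 0.1564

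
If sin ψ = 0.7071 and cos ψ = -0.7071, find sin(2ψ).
sin(2ψ) = 2 sin ψ cos ψ = -1.0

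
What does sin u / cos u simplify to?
sin u / cos u = tan u (using Quotient identity)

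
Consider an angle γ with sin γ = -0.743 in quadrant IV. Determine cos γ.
cos γ = √(1 - sin²γ) = 0.6693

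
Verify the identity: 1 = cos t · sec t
RHS = cos t · (1/cos t) = 1 = LHS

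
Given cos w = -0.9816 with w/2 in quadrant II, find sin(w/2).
sin(w/2) = ±√((1 - cos w)/2); positive since w/2 ∈ QII, so sin(w/2) = 0.9954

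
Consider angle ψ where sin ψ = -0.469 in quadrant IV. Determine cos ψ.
cos ψ = √(1 - sin²ψ) = 0.8832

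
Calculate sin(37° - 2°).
sin(37° - 2°) = sin 37° cos 2° - cos 37° sin 2° = 0.5736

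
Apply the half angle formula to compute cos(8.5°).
cos(8.5°) = √((1 + cos 17°)/2) = 0.989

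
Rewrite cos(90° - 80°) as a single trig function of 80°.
cos(90° - 80°) = sin(80°)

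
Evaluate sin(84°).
sin(84°) = 0.9945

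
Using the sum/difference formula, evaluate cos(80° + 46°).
cos(80° + 46°) = cos 80° cos 46° - sin 80° sin 46° = -0.5878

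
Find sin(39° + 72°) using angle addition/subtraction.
sin(39° + 72°) = sin 39° cos 72° + cos 39° sin 72° = 0.9336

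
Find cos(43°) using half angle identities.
cos(43°) = √((1 + cos 86°)/2) = 0.7314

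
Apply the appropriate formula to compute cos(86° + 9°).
cos(86° + 9°) = cos 86° cos 9° - sin 86° sin 9° = -0.08716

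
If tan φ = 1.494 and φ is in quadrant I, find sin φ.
sin φ = 0.831 (using tan²φ + 1 = sec²φ)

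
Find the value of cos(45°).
cos(45°) = √2/2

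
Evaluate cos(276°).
cos(276°) = 0.1045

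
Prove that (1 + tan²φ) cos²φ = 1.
LHS = sec²φ · cos²φ = (1/cos²φ) · cos²φ = 1 = RHS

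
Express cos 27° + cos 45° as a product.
cos 27° + cos 45° = 2 cos(36°) cos(-9°)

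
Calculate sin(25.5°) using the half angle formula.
sin(25.5°) = √((1 - cos 51°)/2) = 0.4305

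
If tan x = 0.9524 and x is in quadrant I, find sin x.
sin x = 0.6897 (using tan²x + 1 = sec²x)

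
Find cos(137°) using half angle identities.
cos(137°) = -√((1 + cos 274°)/2) = -0.7314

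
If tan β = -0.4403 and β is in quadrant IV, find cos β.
cos β = 0.9152 (using tan²β + 1 = sec²β)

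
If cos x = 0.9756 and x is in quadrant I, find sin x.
sin x = 0.2196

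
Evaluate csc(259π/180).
csc(259π/180) = -1.019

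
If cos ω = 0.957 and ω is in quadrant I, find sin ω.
sin ω = 0.2901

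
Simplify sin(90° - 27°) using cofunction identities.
sin(90° - 27°) = cos(27°)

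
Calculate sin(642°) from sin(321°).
sin(642°) = 2 sin 321° cos 321° = -0.9781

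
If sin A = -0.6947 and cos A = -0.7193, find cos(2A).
cos(2A) = cos²A - sin²A = 0.03478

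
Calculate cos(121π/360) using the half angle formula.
cos(121π/360) = √((1 + cos 121π/180)/2) = 0.4924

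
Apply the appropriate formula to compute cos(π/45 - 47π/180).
cos(π/45 - 47π/180) = cos π/45 cos 47π/180 + sin π/45 sin 47π/180 = 0.7314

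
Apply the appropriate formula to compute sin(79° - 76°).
sin(79° - 76°) = sin 79° cos 76° - cos 79° sin 76° = 0.05234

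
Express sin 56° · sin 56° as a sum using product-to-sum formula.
sin 56° sin 56° = (1/2)[cos(56°-56°) - cos(56°+56°)]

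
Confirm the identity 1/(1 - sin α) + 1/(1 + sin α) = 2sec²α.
LHS = [(1 + sin α) + (1 - sin α)] / [(1 - sin α)(1 + sin α)] = 2/(1 - sin²α) = 2/cos²α = 2sec²α = RHS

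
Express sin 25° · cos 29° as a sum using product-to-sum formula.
sin 25° cos 29° = (1/2)[sin(25°+29°) + sin(25°-29°)]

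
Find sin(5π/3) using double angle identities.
sin(5π/3) = 2 sin 5π/6 cos 5π/6 = -√3/2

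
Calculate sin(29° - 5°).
sin(29° - 5°) = sin 29° cos 5° - cos 29° sin 5° = 0.4067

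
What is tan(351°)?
tan(351°) = -0.1584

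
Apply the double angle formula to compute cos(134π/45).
cos(134π/45) = cos²67π/45 - sin²67π/45 = -0.9976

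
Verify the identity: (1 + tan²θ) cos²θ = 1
LHS = sec²θ · cos²θ = (1/cos²θ) · cos²θ = 1 = RHS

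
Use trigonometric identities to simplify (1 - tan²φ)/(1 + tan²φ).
(1 - tan²φ)/(1 + tan²φ) = cos(2φ) (using Double angle)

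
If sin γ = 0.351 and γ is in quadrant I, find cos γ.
cos γ = 0.9364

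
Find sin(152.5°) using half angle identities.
sin(152.5°) = √((1 - cos 305°)/2) = 0.4617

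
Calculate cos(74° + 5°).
cos(74° + 5°) = cos 74° cos 5° - sin 74° sin 5° = 0.1908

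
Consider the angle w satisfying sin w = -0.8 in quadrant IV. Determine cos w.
cos w = √(1 - sin²w) = 0.6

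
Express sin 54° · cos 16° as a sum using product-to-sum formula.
sin 54° cos 16° = (1/2)[sin(54°+16°) + sin(54°-16°)]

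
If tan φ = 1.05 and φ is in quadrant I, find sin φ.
sin φ = 0.7241 (using tan²φ + 1 = sec²φ)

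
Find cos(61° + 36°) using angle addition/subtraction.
cos(61° + 36°) = cos 61° cos 36° - sin 61° sin 36° = -0.1219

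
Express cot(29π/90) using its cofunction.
cot(29π/90) = tan(π/2 - 29π/90) = tan(8π/45)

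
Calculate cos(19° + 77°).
cos(19° + 77°) = cos 19° cos 77° - sin 19° sin 77° = -0.1045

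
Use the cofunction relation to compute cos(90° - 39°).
cos(90° - 39°) = sin(39°) = 0.6293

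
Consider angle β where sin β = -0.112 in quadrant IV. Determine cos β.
cos β = √(1 - sin²β) = 0.9937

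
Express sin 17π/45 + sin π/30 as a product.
sin 17π/45 + sin π/30 = 2 sin(37π/180) cos(31π/180)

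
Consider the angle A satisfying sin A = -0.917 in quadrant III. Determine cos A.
cos A = ±√(1 - sin²A) = -0.3989 (negative in QIII)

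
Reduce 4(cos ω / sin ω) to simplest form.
4(cos ω / sin ω) = 4(cot ω) (using Quotient identity)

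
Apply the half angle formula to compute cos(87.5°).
cos(87.5°) = √((1 + cos 175°)/2) = 0.04362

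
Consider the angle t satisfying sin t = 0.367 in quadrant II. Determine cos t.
cos t = ±√(1 - sin²t) = -0.9302 (negative in QII)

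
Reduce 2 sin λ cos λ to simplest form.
2 sin λ cos λ = sin(2λ) (using Double angle)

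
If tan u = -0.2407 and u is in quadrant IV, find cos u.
cos u = 0.9722 (using tan²u + 1 = sec²u)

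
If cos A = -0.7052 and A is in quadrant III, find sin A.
sin A = -0.709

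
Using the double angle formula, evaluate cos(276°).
cos(276°) = cos²138° - sin²138° = 0.1045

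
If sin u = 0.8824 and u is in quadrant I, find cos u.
cos u = 0.4705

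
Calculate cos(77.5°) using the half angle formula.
cos(77.5°) = √((1 + cos 155°)/2) = 0.2164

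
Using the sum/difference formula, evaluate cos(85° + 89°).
cos(85° + 89°) = cos 85° cos 89° - sin 85° sin 89° = -0.9945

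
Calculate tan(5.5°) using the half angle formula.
tan(5.5°) = sin 11° / (1 + cos 11°) = 0.09629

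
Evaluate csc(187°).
csc(187°) = -8.206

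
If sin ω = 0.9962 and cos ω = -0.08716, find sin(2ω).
sin(2ω) = 2 sin ω cos ω = -0.1737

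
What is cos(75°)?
cos(75°) = (√6-√2)/4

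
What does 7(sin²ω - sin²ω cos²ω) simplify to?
7(sin²ω - sin²ω cos²ω) = 7(sin⁴ω) (using Factoring)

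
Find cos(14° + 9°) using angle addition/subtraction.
cos(14° + 9°) = cos 14° cos 9° - sin 14° sin 9° = 0.9205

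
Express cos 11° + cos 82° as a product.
cos 11° + cos 82° = 2 cos(46.5°) cos(-35.5°)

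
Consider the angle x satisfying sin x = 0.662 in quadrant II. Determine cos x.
cos x = ±√(1 - sin²x) = -0.7495 (negative in QII)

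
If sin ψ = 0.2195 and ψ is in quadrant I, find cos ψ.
cos ψ = 0.9756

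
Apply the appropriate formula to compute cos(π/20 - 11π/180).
cos(π/20 - 11π/180) = cos π/20 cos 11π/180 + sin π/20 sin 11π/180 = 0.9994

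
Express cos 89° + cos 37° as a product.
cos 89° + cos 37° = 2 cos(63°) cos(26°)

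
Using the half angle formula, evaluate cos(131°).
cos(131°) = -√((1 + cos 262°)/2) = -0.6561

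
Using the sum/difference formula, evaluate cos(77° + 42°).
cos(77° + 42°) = cos 77° cos 42° - sin 77° sin 42° = -0.4848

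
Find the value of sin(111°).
sin(111°) = 0.9336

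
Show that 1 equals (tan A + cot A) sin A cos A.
RHS = (sin A/cos A + cos A/sin A) sin A cos A = ((sin²A + cos²A)/(sin A cos A)) · sin A cos A = sin²A + cos²A = 1 = LHS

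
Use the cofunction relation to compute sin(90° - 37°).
sin(90° - 37°) = cos(37°) = 0.7986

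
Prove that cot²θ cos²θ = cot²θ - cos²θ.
RHS = cos²θ/sin²θ - cos²θ = cos²θ(1/sin²θ - 1) = cos²θ · (1 - sin²θ)/sin²θ = cos²θ · cos²θ/sin²θ = cos²θ · cot²θ = LHS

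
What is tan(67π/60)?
tan(67π/60) = 0.3839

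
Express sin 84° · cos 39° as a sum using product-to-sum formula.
sin 84° cos 39° = (1/2)[sin(84°+39°) + sin(84°-39°)]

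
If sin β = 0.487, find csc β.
csc β = 1/sin β = 2.053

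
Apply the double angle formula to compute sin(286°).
sin(286°) = 2 sin 143° cos 143° = -0.9613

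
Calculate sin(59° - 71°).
sin(59° - 71°) = sin 59° cos 71° - cos 59° sin 71° = -0.2079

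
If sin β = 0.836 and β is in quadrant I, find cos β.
cos β = 0.5487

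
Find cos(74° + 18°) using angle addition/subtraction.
cos(74° + 18°) = cos 74° cos 18° - sin 74° sin 18° = -0.0349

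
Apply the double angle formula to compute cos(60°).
cos(60°) = cos²30° - sin²30° = 1/2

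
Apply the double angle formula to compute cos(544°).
cos(544°) = cos²272° - sin²272° = -0.9976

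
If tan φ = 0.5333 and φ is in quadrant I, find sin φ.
sin φ = 0.4706 (using tan²φ + 1 = sec²φ)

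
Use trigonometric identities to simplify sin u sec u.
sin u sec u = tan u (using Reciprocal + quotient)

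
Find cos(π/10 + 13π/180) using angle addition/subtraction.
cos(π/10 + 13π/180) = cos π/10 cos 13π/180 - sin π/10 sin 13π/180 = 0.8572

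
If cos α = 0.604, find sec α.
sec α = 1/cos α = 1.656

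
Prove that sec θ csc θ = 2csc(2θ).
RHS = 2/sin(2θ) = 2/(2 sin θ cos θ) = 1/(sin θ cos θ) = (1/cos θ)(1/sin θ) = sec θ csc θ = LHS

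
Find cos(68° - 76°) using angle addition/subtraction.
cos(68° - 76°) = cos 68° cos 76° + sin 68° sin 76° = 0.9903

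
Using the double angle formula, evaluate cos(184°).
cos(184°) = 2cos²92° - 1 = -0.9976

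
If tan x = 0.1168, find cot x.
cot x = 1/tan x = 8.562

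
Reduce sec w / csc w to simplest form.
sec w / csc w = tan w (using Reciprocal identities)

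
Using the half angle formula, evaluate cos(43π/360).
cos(43π/360) = √((1 + cos 43π/180)/2) = 0.9304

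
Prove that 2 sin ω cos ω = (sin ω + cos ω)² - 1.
RHS = sin²ω + 2 sin ω cos ω + cos²ω - 1 = (sin²ω + cos²ω) + 2 sin ω cos ω - 1 = 1 + 2 sin ω cos ω - 1 = 2 sin ω cos ω = LHS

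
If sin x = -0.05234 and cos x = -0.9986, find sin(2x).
sin(2x) = 2 sin x cos x = 0.1045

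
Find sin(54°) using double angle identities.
sin(54°) = 2 sin 27° cos 27° = 0.809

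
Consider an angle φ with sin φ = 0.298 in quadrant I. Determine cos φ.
cos φ = √(1 - sin²φ) = 0.9546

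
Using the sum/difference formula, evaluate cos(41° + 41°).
cos(41° + 41°) = cos 41° cos 41° - sin 41° sin 41° = 0.1392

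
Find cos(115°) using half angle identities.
cos(115°) = -√((1 + cos 230°)/2) = -0.4226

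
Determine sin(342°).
sin(342°) = -0.309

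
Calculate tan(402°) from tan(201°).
tan(402°) = 2 tan 201° / (1 - tan²201°) = 0.9004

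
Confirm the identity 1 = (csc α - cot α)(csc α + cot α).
RHS = csc²α - cot²α = (1 + cot²α) - cot²α = 1 = LHS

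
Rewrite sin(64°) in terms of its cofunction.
sin(64°) = cos(90° - 64°) = cos(26°)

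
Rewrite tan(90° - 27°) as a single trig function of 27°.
tan(90° - 27°) = cot(27°)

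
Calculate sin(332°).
sin(332°) = -0.4695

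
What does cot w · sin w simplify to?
cot w · sin w = cos w (using Quotient identity)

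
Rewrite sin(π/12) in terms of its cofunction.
sin(π/12) = cos(π/2 - π/12) = cos(5π/12)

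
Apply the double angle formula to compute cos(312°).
cos(312°) = cos²156° - sin²156° = 0.6691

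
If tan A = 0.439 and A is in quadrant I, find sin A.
sin A = 0.402 (using tan²A + 1 = sec²A)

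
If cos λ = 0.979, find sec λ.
sec λ = 1/cos λ = 1.021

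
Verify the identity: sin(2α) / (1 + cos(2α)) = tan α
LHS = 2 sin α cos α / (2cos²α) = sin α/cos α = tan α = RHS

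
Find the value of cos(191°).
cos(191°) = -0.9816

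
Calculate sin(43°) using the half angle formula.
sin(43°) = √((1 - cos 86°)/2) = 0.682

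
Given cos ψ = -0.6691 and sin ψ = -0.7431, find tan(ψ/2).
tan(ψ/2) = sin ψ / (1 + cos ψ) = -2.246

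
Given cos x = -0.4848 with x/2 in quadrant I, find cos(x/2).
cos(x/2) = ±√((1 + cos x)/2); positive since x/2 ∈ QI, so cos(x/2) = 0.5075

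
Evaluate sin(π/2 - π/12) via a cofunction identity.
sin(π/2 - π/12) = cos(π/12) = (√6+√2)/4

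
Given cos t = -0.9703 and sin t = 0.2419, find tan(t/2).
tan(t/2) = sin t / (1 + cos t) = 8.145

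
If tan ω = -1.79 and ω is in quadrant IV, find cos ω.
cos ω = 0.4877 (using tan²ω + 1 = sec²ω)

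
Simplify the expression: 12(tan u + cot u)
12(tan u + cot u) = 12(sec u csc u) (using Quotient identities)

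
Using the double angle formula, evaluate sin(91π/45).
sin(91π/45) = 2 sin 91π/90 cos 91π/90 = 0.06976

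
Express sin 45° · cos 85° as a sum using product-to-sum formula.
sin 45° cos 85° = (1/2)[sin(45°+85°) + sin(45°-85°)]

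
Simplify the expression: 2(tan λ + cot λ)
2(tan λ + cot λ) = 2(sec λ csc λ) (using Quotient identities)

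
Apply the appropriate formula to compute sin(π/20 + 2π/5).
sin(π/20 + 2π/5) = sin π/20 cos 2π/5 + cos π/20 sin 2π/5 = 0.9877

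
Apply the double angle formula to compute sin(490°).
sin(490°) = 2 sin 245° cos 245° = 0.766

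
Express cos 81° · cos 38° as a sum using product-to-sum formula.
cos 81° cos 38° = (1/2)[cos(81°-38°) + cos(81°+38°)]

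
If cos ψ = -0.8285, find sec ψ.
sec ψ = 1/cos ψ = -1.207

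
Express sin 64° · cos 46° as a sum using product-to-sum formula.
sin 64° cos 46° = (1/2)[sin(64°+46°) + sin(64°-46°)]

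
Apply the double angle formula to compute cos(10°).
cos(10°) = cos²5° - sin²5° = 0.9848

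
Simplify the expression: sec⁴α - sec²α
sec⁴α - sec²α = tan⁴α + tan²α (using Pythagorean)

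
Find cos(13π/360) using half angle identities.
cos(13π/360) = √((1 + cos 13π/180)/2) = 0.9936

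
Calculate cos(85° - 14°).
cos(85° - 14°) = cos 85° cos 14° + sin 85° sin 14° = 0.3256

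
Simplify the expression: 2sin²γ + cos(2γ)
2sin²γ + cos(2γ) = 1 (using Double angle)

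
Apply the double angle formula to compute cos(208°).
cos(208°) = cos²104° - sin²104° = -0.8829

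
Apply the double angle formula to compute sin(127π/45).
sin(127π/45) = 2 sin 127π/90 cos 127π/90 = 0.5299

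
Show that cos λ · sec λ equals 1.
LHS = cos λ · (1/cos λ) = 1 = RHS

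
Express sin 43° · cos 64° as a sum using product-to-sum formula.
sin 43° cos 64° = (1/2)[sin(43°+64°) + sin(43°-64°)]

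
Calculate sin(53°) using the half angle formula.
sin(53°) = √((1 - cos 106°)/2) = 0.7986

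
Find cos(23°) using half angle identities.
cos(23°) = √((1 + cos 46°)/2) = 0.9205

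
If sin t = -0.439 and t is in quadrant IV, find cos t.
cos t = 0.8985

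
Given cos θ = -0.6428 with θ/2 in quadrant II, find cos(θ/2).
cos(θ/2) = ±√((1 + cos θ)/2); negative since θ/2 ∈ QII, so cos(θ/2) = -0.4226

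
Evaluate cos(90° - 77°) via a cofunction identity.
cos(90° - 77°) = sin(77°) = 0.9744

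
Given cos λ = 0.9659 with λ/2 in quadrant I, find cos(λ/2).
cos(λ/2) = ±√((1 + cos λ)/2); positive since λ/2 ∈ QI, so cos(λ/2) = 0.9914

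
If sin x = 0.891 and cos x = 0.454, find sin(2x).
sin(2x) = 2 sin x cos x = 0.809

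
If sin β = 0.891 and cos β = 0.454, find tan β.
tan β = sin β / cos β = 1.963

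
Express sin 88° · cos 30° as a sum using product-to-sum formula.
sin 88° cos 30° = (1/2)[sin(88°+30°) + sin(88°-30°)]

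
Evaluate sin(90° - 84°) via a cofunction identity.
sin(90° - 84°) = cos(84°) = 0.1045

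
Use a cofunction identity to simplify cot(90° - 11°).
cot(90° - 11°) = tan(11°)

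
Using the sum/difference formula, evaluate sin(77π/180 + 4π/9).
sin(77π/180 + 4π/9) = sin 77π/180 cos 4π/9 + cos 77π/180 sin 4π/9 = 0.3907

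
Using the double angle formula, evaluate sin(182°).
sin(182°) = 2 sin 91° cos 91° = -0.0349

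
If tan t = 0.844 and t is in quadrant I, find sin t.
sin t = 0.645 (using tan²t + 1 = sec²t)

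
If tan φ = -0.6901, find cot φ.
cot φ = 1/tan φ = -1.449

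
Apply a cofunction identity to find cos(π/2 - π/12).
cos(π/2 - π/12) = sin(π/12) = (√6-√2)/4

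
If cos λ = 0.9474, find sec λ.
sec λ = 1/cos λ = 1.056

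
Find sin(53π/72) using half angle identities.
sin(53π/72) = √((1 - cos 53π/36)/2) = 0.7373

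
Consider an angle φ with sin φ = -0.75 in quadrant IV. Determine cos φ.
cos φ = √(1 - sin²φ) = 0.6614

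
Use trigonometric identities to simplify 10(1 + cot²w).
10(1 + cot²w) = 10(csc²w) (using Pythagorean identity)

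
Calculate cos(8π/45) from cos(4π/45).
cos(8π/45) = 1 - 2sin²4π/45 = 0.848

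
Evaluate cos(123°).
cos(123°) = -0.5446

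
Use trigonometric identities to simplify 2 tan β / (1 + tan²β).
2 tan β / (1 + tan²β) = sin(2β) (using Double angle)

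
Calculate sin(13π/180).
sin(13π/180) = 0.225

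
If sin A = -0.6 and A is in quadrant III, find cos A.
cos A = -0.8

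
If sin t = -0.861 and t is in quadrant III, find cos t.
cos t = -0.5086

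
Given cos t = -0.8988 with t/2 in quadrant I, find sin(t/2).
sin(t/2) = ±√((1 - cos t)/2); positive since t/2 ∈ QI, so sin(t/2) = 0.9744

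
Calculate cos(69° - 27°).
cos(69° - 27°) = cos 69° cos 27° + sin 69° sin 27° = 0.7431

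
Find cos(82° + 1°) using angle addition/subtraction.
cos(82° + 1°) = cos 82° cos 1° - sin 82° sin 1° = 0.1219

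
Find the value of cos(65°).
cos(65°) = 0.4226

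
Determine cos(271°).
cos(271°) = 0.01745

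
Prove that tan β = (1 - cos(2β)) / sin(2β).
RHS = 2sin²β / (2 sin β cos β) = sin β/cos β = tan β = LHS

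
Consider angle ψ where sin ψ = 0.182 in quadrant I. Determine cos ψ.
cos ψ = √(1 - sin²ψ) = 0.9833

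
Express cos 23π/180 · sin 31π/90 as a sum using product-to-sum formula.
cos 23π/180 sin 31π/90 = (1/2)[sin(23π/180+31π/90) - sin(23π/180-31π/90)]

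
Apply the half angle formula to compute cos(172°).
cos(172°) = -√((1 + cos 344°)/2) = -0.9903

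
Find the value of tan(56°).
tan(56°) = 1.483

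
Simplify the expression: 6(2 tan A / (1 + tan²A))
6(2 tan A / (1 + tan²A)) = 6(sin(2A)) (using Double angle)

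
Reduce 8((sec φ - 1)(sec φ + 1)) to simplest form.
8((sec φ - 1)(sec φ + 1)) = 8(tan²φ) (using Diff. of squares)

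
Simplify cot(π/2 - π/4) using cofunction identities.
cot(π/2 - π/4) = tan(π/4)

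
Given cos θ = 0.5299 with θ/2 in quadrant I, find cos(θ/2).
cos(θ/2) = ±√((1 + cos θ)/2); positive since θ/2 ∈ QI, so cos(θ/2) = 0.8746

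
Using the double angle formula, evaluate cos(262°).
cos(262°) = cos²131° - sin²131° = -0.1392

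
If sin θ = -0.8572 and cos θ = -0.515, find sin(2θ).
sin(2θ) = 2 sin θ cos θ = 0.8829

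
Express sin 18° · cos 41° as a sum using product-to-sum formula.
sin 18° cos 41° = (1/2)[sin(18°+41°) + sin(18°-41°)]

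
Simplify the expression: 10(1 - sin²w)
10(1 - sin²w) = 10(cos²w) (using Pythagorean identity)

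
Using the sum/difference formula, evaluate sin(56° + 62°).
sin(56° + 62°) = sin 56° cos 62° + cos 56° sin 62° = 0.8829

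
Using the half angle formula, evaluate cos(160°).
cos(160°) = -√((1 + cos 320°)/2) = -0.9397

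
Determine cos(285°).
cos(285°) = (√6-√2)/4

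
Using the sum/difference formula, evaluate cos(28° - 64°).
cos(28° - 64°) = cos 28° cos 64° + sin 28° sin 64° = 0.809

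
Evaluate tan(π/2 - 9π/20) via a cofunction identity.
tan(π/2 - 9π/20) = cot(9π/20) = 0.1584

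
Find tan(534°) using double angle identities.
tan(534°) = 2 tan 267° / (1 - tan²267°) = -0.1051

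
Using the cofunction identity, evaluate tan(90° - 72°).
tan(90° - 72°) = cot(72°) = 0.3249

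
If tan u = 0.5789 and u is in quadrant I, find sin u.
sin u = 0.501 (using tan²u + 1 = sec²u)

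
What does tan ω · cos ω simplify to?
tan ω · cos ω = sin ω (using Quotient identity)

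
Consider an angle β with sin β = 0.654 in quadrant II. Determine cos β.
cos β = ±√(1 - sin²β) = -0.7565 (negative in QII)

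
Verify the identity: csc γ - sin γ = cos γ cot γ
LHS = 1/sin γ - sin γ = (1 - sin²γ)/sin γ = cos²γ/sin γ = cos γ · (cos γ/sin γ) = cos γ cot γ = RHS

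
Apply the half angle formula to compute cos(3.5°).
cos(3.5°) = √((1 + cos 7°)/2) = 0.9981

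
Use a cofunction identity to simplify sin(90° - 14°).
sin(90° - 14°) = cos(14°)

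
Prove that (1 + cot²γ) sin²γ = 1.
LHS = csc²γ · sin²γ = (1/sin²γ) · sin²γ = 1 = RHS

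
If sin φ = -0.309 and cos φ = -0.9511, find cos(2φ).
cos(2φ) = cos²φ - sin²φ = 0.8091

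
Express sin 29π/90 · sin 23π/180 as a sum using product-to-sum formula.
sin 29π/90 sin 23π/180 = (1/2)[cos(29π/90-23π/180) - cos(29π/90+23π/180)]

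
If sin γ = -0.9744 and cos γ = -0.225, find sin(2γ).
sin(2γ) = 2 sin γ cos γ = 0.4385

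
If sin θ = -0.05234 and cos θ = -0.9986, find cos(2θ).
cos(2θ) = cos²θ - sin²θ = 0.9945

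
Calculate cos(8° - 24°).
cos(8° - 24°) = cos 8° cos 24° + sin 8° sin 24° = 0.9613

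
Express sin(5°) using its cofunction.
sin(5°) = cos(90° - 5°) = cos(85°)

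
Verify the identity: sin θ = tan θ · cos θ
RHS = (sin θ/cos θ) · cos θ = sin θ = LHS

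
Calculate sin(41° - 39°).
sin(41° - 39°) = sin 41° cos 39° - cos 41° sin 39° = 0.0349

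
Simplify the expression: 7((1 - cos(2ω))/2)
7((1 - cos(2ω))/2) = 7(sin²ω) (using Power reduction)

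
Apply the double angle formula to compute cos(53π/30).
cos(53π/30) = cos²53π/60 - sin²53π/60 = 0.7431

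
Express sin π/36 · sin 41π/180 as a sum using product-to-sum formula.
sin π/36 sin 41π/180 = (1/2)[cos(π/36-41π/180) - cos(π/36+41π/180)]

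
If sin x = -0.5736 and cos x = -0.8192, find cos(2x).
cos(2x) = cos²x - sin²x = 0.3421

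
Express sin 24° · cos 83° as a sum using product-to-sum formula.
sin 24° cos 83° = (1/2)[sin(24°+83°) + sin(24°-83°)]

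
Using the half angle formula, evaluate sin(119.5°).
sin(119.5°) = √((1 - cos 239°)/2) = 0.8704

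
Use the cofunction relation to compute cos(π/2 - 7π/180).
cos(π/2 - 7π/180) = sin(7π/180) = 0.1219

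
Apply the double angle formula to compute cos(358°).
cos(358°) = cos²179° - sin²179° = 0.9994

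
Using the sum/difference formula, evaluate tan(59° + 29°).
tan(59° + 29°) = (tan 59° + tan 29°)/(1 - tan 59° tan 29°) = 28.64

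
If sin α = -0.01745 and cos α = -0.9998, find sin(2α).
sin(2α) = 2 sin α cos α = 0.03489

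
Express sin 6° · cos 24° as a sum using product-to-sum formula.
sin 6° cos 24° = (1/2)[sin(6°+24°) + sin(6°-24°)]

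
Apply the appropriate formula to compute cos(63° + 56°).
cos(63° + 56°) = cos 63° cos 56° - sin 63° sin 56° = -0.4848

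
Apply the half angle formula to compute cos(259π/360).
cos(259π/360) = -√((1 + cos 259π/180)/2) = -0.6361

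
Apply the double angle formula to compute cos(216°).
cos(216°) = cos²108° - sin²108° = -0.809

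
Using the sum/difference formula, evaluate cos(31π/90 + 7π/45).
cos(31π/90 + 7π/45) = cos 31π/90 cos 7π/45 - sin 31π/90 sin 7π/45 = 0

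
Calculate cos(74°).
cos(74°) = 0.2756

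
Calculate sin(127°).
sin(127°) = 0.7986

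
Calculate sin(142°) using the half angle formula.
sin(142°) = √((1 - cos 284°)/2) = 0.6157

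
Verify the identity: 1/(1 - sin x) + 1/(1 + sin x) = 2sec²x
LHS = [(1 + sin x) + (1 - sin x)] / [(1 - sin x)(1 + sin x)] = 2/(1 - sin²x) = 2/cos²x = 2sec²x = RHS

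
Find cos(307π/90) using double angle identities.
cos(307π/90) = 2cos²307π/180 - 1 = -0.2756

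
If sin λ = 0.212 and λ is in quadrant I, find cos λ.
cos λ = 0.9773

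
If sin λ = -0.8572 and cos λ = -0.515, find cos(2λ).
cos(2λ) = cos²λ - sin²λ = -0.4696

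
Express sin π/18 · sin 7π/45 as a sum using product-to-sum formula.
sin π/18 sin 7π/45 = (1/2)[cos(π/18-7π/45) - cos(π/18+7π/45)]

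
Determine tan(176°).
tan(176°) = -0.06993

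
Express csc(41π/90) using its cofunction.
csc(41π/90) = sec(π/2 - 41π/90) = sec(2π/45)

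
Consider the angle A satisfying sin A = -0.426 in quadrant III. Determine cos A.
cos A = ±√(1 - sin²A) = -0.9047 (negative in QIII)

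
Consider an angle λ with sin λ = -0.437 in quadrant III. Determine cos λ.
cos λ = ±√(1 - sin²λ) = -0.8995 (negative in QIII)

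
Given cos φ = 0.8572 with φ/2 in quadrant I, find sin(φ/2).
sin(φ/2) = ±√((1 - cos φ)/2); positive since φ/2 ∈ QI, so sin(φ/2) = 0.2672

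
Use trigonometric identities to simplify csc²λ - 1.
csc²λ - 1 = cot²λ (using Pythagorean identity)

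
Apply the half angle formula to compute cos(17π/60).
cos(17π/60) = √((1 + cos 17π/30)/2) = 0.6293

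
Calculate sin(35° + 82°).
sin(35° + 82°) = sin 35° cos 82° + cos 35° sin 82° = 0.891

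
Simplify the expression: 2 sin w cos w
2 sin w cos w = sin(2w) (using Double angle)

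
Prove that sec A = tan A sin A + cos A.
RHS = sin²A/cos A + cos A = (sin²A + cos²A)/cos A = 1/cos A = sec A = LHS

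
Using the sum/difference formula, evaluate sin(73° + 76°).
sin(73° + 76°) = sin 73° cos 76° + cos 73° sin 76° = 0.515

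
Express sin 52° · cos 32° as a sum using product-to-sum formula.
sin 52° cos 32° = (1/2)[sin(52°+32°) + sin(52°-32°)]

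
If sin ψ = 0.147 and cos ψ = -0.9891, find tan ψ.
tan ψ = sin ψ / cos ψ = -0.1486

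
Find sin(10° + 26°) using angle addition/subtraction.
sin(10° + 26°) = sin 10° cos 26° + cos 10° sin 26° = 0.5878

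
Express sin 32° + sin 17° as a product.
sin 32° + sin 17° = 2 sin(24.5°) cos(7.5°)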